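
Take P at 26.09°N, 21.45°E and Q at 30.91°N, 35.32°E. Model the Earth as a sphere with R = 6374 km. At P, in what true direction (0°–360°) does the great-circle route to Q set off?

N = sin Δλ·cos φ₂ = +0.2057;  D = cos φ₁ sin φ₂ − sin φ₁ cos φ₂ cos Δλ = +0.0950
initial course = atan2(N, D) = 65.20°

65.2°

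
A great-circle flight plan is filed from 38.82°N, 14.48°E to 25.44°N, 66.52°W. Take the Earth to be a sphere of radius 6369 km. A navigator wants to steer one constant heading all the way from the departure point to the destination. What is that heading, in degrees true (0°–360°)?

Δψ = ln[tan(π/4+φ₂/2)/tan(π/4+φ₁/2)] = -0.2769
Δλ = -1.4137 rad (taken the short way round)
course = atan2(Δλ, Δψ) = 258.92°

258.9°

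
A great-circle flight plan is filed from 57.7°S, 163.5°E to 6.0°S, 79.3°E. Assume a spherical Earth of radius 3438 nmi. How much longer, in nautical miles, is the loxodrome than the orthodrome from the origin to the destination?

166 nmi

Great circle: cos σ = sin φ₁ sin φ₂ + cos φ₁ cos φ₂ cos Δλ,  σ = 1.4283 rad → d_gc = 4910.3454 nmi
Rhumb line: Δψ = +1.1344, q = Δφ/Δψ = 0.7954, d_rh = R√(Δφ²+q²Δλ²) = 5076.8451 nmi
Excess = 5076.8451 − 4910.3454 = 166.4997 ≈ 166 nmi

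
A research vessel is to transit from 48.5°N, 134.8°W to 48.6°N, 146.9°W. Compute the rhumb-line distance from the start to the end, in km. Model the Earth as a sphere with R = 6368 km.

Δψ = ln[tan(π/4+φ₂/2)/tan(π/4+φ₁/2)] = +0.0026;  Δφ = +0.0017 rad,  Δλ = -0.2112 rad
q = Δφ/Δψ = 0.6620
d = R·√(Δφ² + q²Δλ²) = 6368·0.13981 = 890 km

890 km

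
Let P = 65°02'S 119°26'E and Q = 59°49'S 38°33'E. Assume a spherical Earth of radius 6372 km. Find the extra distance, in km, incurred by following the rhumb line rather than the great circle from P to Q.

279 km

Great circle: cos σ = sin φ₁ sin φ₂ + cos φ₁ cos φ₂ cos Δλ,  σ = 0.6141 rad → d_gc = 3913.3 km
Rhumb line: Δψ = +0.1973, q = Δφ/Δψ = 0.4616, d_rh = R√(Δφ²+q²Δλ²) = 4192.3 km
Excess = 4192.3 − 3913.3 = 279.0 ≈ 279 km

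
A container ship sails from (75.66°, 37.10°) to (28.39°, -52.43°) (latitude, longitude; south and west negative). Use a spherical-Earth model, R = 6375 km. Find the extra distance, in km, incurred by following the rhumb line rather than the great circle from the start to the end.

Great circle: cos σ = sin φ₁ sin φ₂ + cos φ₁ cos φ₂ cos Δλ,  σ = 1.0900 rad → d_gc = 6949.0 km
Rhumb line: Δψ = -1.5560, q = Δφ/Δψ = 0.5302, d_rh = R√(Δφ²+q²Δλ²) = 7453.9 km
Excess = 7453.9 − 6949.0 = 504.9 ≈ 505 km

505 km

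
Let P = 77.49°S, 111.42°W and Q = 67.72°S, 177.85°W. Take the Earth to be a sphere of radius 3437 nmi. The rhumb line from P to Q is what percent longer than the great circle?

5.3%

Great circle: σ = 0.3591 rad → d_gc = Rσ = 1234.2 nmi
Rhumb: Δφ = +0.1705, Δλ = -1.1594, Δψ = +0.5859, q = Δφ/Δψ = 0.2910 → d_rh = R√(Δφ²+q²Δλ²) = 1299.5 nmi
Excess = (1299.5 − 1234.2) / 1234.2 = 65.3 / 1234.2 = 5.29% ≈ 5.3%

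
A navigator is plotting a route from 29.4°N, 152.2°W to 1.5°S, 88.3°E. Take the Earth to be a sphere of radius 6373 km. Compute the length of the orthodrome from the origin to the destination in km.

12926 km

cos σ = sin φ₁ sin φ₂ + cos φ₁ cos φ₂ cos Δλ
      = sin(29.40°)sin(-1.50°) + cos(29.40°)cos(-1.50°)cos(-119.50°) = -0.4417
σ = 116.213° → d = Rσ = 6373·2.02830 = 12926 km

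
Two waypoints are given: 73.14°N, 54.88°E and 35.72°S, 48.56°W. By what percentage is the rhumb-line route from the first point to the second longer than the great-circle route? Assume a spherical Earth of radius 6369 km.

4.0%

Great circle: σ = 2.2312 rad → d_gc = Rσ = 14210.7 km
Rhumb: Δφ = -1.9000, Δλ = -1.8054, Δψ = -2.5774, q = Δφ/Δψ = 0.7372 → d_rh = R√(Δφ²+q²Δλ²) = 14774.2 km
Excess = (14774.2 − 14210.7) / 14210.7 = 563.5 / 14210.7 = 3.97% ≈ 4.0%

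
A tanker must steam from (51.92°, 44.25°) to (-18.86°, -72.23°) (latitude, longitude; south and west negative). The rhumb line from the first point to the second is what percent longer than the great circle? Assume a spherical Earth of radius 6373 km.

3.2%

Great circle: σ = 2.1114 rad → d_gc = Rσ = 13456.2 km
Rhumb: Δφ = -1.2353, Δλ = -2.0330, Δψ = -1.3992, q = Δφ/Δψ = 0.8829 → d_rh = R√(Δφ²+q²Δλ²) = 13886.4 km
Excess = (13886.4 − 13456.2) / 13456.2 = 430.2 / 13456.2 = 3.20% ≈ 3.2%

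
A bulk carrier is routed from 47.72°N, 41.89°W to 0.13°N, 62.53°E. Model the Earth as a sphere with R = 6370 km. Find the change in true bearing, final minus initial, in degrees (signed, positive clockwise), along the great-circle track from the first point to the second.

At departure: θ₁ = atan2(sin Δλ cos φ₂, cos φ₁ sin φ₂ − sin φ₁ cos φ₂ cos Δλ) = 79.14°
At arrival: θ₂ = atan2(sin Δλ cos φ₁, −cos φ₂ sin φ₁ + sin φ₂ cos φ₁ cos Δλ) = 138.65°
Δθ = θ₂ − θ₁ = +59.5°

+59.5°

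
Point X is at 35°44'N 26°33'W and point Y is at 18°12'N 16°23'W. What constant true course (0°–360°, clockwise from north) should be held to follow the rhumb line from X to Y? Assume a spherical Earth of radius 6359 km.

152.8°

Meridional parts: M(φ₁)=+0.6685, M(φ₂)=+0.3231 → ΔM = -0.3454;  Δλ = +0.1774 rad
tan C = Δλ / ΔM = -0.5137 → C = 152.81°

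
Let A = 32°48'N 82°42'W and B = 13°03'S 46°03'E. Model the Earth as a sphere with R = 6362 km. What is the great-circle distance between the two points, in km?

cos σ = sin φ₁ sin φ₂ + cos φ₁ cos φ₂ cos Δλ
      = sin(32.80°)sin(-13.05°) + cos(32.80°)cos(-13.05°)cos(128.75°) = -0.6349
σ = 129.410° → d = Rσ = 6362·2.25862 = 14369 km

14369 km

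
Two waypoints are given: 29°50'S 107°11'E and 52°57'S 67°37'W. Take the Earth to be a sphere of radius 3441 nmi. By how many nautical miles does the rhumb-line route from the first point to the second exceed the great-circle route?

Great circle: cos σ = sin φ₁ sin φ₂ + cos φ₁ cos φ₂ cos Δλ,  σ = 1.6946 rad → d_gc = 5831.06 nmi
Rhumb line: Δψ = -0.5474, q = Δφ/Δψ = 0.7370, d_rh = R√(Δφ²+q²Δλ²) = 7860.60 nmi
Excess = 7860.60 − 5831.06 = 2029.54 ≈ 2030 nmi

2030 nmi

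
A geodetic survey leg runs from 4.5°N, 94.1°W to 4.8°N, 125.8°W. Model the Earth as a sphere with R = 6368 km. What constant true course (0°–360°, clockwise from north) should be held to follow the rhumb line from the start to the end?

270.5°

Δψ = ln[tan(π/4+φ₂/2)/tan(π/4+φ₁/2)] = +0.0053
Δλ = -0.5533 rad (taken the short way round)
course = atan2(Δλ, Δψ) = 270.54°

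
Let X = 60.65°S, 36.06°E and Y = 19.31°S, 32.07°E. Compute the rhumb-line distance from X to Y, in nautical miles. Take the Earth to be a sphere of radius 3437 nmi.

Rhumb course C = atan2(Δλ, Δψ) with Δψ = ln[tan(π/4+φ₂/2)/tan(π/4+φ₁/2)] = +0.9963, Δλ = -0.0696 → C = 356.00°
d = R·|Δφ| / |cos C| = 3437·0.72152 / 0.99757 = 2486 nmi

2486 nmi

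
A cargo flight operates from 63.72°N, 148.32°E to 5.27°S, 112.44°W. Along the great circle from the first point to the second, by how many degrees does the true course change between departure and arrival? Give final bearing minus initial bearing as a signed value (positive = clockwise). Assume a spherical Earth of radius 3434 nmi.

Initial bearing θ₁ = atan2(sin Δλ cos φ₂, cos φ₁ sin φ₂ − sin φ₁ cos φ₂ cos Δλ) = 84.03°
Final bearing θ₂ = (initial bearing from the destination back to the start) + 180° = 153.75°
Δθ = θ₂ − θ₁ = +69.7°

+69.7°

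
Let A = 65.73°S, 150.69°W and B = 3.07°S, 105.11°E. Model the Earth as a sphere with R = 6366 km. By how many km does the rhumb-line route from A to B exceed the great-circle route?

685 km

Great circle: cos σ = sin φ₁ sin φ₂ + cos φ₁ cos φ₂ cos Δλ,  σ = 1.6227 rad → d_gc = 10330.00 km
Rhumb line: Δψ = +1.4834, q = Δφ/Δψ = 0.7372, d_rh = R√(Δφ²+q²Δλ²) = 11014.55 km
Excess = 11014.55 − 10330.00 = 684.55 ≈ 685 km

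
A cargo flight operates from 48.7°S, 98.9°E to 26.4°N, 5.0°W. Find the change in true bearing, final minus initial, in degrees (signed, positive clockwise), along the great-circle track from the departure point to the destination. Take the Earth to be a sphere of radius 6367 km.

+34.6°

At departure: θ₁ = atan2(sin Δλ cos φ₂, cos φ₁ sin φ₂ − sin φ₁ cos φ₂ cos Δλ) = 278.62°
At arrival: θ₂ = atan2(sin Δλ cos φ₁, −cos φ₂ sin φ₁ + sin φ₂ cos φ₁ cos Δλ) = 313.24°
Δθ = θ₂ − θ₁ = +34.6°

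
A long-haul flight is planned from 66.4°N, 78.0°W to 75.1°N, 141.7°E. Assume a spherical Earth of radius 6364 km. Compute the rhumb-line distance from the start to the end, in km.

Δψ = ln[tan(π/4+φ₂/2)/tan(π/4+φ₁/2)] = +0.4685;  Δφ = +0.1518 rad,  Δλ = -2.4487 rad
q = Δφ/Δψ = 0.3241
d = R·√(Δφ² + q²Δλ²) = 6364·0.80802 = 5142 km

5142 km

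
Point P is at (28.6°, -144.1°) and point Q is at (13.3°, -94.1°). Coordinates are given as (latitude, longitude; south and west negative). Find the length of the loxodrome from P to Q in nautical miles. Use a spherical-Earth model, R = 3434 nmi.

Δψ = ln[tan(π/4+φ₂/2)/tan(π/4+φ₁/2)] = -0.2870;  Δφ = -0.2670 rad,  Δλ = +0.8727 rad
q = Δφ/Δψ = 0.9303
d = R·√(Δφ² + q²Δλ²) = 3434·0.85463 = 2935 nmi

2935 nmi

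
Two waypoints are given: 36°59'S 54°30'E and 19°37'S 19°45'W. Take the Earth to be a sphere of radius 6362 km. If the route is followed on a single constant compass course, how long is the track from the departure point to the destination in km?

7468 km

Rhumb course C = atan2(Δλ, Δψ) with Δψ = ln[tan(π/4+φ₂/2)/tan(π/4+φ₁/2)] = +0.3464, Δλ = -1.2959 → C = 284.96°
d = R·|Δφ| / |cos C| = 6362·0.30311 / 0.25821 = 7468 km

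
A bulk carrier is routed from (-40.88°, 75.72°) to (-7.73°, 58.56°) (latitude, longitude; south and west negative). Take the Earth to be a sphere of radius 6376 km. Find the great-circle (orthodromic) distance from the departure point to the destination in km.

cos σ = sin φ₁ sin φ₂ + cos φ₁ cos φ₂ cos Δλ
      = sin(-40.88°)sin(-7.73°) + cos(-40.88°)cos(-7.73°)cos(-17.16°) = 0.8039
σ = 36.497° → d = Rσ = 6376·0.63699 = 4061 km

4061 km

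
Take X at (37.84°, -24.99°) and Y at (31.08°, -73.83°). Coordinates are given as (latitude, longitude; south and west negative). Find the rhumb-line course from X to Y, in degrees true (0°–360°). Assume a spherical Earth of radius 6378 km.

260.5°

Δψ = ln[tan(π/4+φ₂/2)/tan(π/4+φ₁/2)] = -0.1433
Δλ = -0.8524 rad (taken the short way round)
course = atan2(Δλ, Δψ) = 260.46°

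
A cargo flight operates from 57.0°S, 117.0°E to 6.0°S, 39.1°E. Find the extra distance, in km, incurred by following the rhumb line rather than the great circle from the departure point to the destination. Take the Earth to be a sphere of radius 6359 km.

Great circle: cos σ = sin φ₁ sin φ₂ + cos φ₁ cos φ₂ cos Δλ,  σ = 1.3682 rad → d_gc = 8700.4 km
Rhumb line: Δψ = +1.1118, q = Δφ/Δψ = 0.8006, d_rh = R√(Δφ²+q²Δλ²) = 8941.7 km
Excess = 8941.7 − 8700.4 = 241.3 ≈ 241 km

241 km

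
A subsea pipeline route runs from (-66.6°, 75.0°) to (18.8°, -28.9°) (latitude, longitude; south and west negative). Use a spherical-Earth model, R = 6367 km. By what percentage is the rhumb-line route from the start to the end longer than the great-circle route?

4.5%

Great circle: σ = 1.9672 rad → d_gc = Rσ = 12525.0 km
Rhumb: Δφ = +1.4905, Δλ = -1.8134, Δψ = +1.9088, q = Δφ/Δψ = 0.7809 → d_rh = R√(Δφ²+q²Δλ²) = 13090.0 km
Excess = (13090.0 − 12525.0) / 12525.0 = 565.0 / 12525.0 = 4.51% ≈ 4.5%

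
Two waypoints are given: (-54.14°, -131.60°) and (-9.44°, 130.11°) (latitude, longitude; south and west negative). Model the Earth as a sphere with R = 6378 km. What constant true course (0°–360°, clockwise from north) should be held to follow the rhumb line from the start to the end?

299.3°

Meridional parts: M(φ₁)=-1.1283, M(φ₂)=-0.1655 → ΔM = +0.9628;  Δλ = -1.7155 rad
tan C = Δλ / ΔM = -1.7817 → C = 299.30°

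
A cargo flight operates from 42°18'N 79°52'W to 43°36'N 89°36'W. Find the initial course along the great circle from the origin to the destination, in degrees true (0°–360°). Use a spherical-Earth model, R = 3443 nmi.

θ = atan2( sin Δλ·cos φ₂ ,  cos φ₁ sin φ₂ − sin φ₁ cos φ₂ cos Δλ )
  = atan2(-0.1224, +0.0297) = 283.64°

283.6°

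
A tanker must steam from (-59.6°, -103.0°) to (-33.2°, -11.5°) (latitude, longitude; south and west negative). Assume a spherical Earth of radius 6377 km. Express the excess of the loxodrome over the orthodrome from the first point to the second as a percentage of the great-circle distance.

6.7%

Great circle: σ = 1.0915 rad → d_gc = Rσ = 6960.2 km
Rhumb: Δφ = +0.4608, Δλ = +1.5970, Δψ = +0.6882, q = Δφ/Δψ = 0.6695 → d_rh = R√(Δφ²+q²Δλ²) = 7424.7 km
Excess = (7424.7 − 6960.2) / 6960.2 = 464.5 / 6960.2 = 6.67% ≈ 6.7%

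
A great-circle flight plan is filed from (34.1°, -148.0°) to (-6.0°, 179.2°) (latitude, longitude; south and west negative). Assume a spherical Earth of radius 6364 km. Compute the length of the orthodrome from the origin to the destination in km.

5629 km

cos σ = sin φ₁ sin φ₂ + cos φ₁ cos φ₂ cos Δλ
      = sin(34.10°)sin(-6.00°) + cos(34.10°)cos(-6.00°)cos(-32.80°) = 0.6336
σ = 50.682° → d = Rσ = 6364·0.88457 = 5629 km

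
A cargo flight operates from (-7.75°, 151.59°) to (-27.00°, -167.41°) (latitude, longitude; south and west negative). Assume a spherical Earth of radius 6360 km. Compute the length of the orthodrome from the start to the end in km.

4809 km

cos σ = sin φ₁ sin φ₂ + cos φ₁ cos φ₂ cos Δλ
      = sin(-7.75°)sin(-27.00°) + cos(-7.75°)cos(-27.00°)cos(41.00°) = 0.7275
σ = 43.320° → d = Rσ = 6360·0.75608 = 4809 km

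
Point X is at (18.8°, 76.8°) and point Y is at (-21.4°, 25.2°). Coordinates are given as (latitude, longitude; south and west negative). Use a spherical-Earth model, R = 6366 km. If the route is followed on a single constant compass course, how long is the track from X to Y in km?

7173 km

Rhumb course C = atan2(Δλ, Δψ) with Δψ = ln[tan(π/4+φ₂/2)/tan(π/4+φ₁/2)] = -0.7167, Δλ = -0.9006 → C = 231.49°
d = R·|Δφ| / |cos C| = 6366·0.70162 / 0.62268 = 7173 km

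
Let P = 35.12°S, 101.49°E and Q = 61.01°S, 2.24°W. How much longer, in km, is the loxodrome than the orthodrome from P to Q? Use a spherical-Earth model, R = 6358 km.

Great circle: cos σ = sin φ₁ sin φ₂ + cos φ₁ cos φ₂ cos Δλ,  σ = 1.1493 rad → d_gc = 7307.3 km
Rhumb line: Δψ = -0.6974, q = Δφ/Δψ = 0.6480, d_rh = R√(Δφ²+q²Δλ²) = 7992.6 km
Excess = 7992.6 − 7307.3 = 685.3 ≈ 685 km

685 km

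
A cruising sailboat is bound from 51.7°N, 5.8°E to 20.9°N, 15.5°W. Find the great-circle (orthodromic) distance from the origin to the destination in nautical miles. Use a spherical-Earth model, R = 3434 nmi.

2096 nmi

Haversine: a = sin²(Δφ/2)+cos φ₁ cos φ₂ sin²(Δλ/2) = 0.09030;  σ = 2·atan2(√a,√(1−a))
σ = 34.974° → d = Rσ = 3434·0.61042 = 2096 nmi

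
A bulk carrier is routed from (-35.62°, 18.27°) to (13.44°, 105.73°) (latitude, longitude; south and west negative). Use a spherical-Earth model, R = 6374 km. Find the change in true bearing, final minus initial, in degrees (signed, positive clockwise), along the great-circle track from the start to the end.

-22.9°

Initial bearing θ₁ = atan2(sin Δλ cos φ₂, cos φ₁ sin φ₂ − sin φ₁ cos φ₂ cos Δλ) = 77.58°
Final bearing θ₂ = (initial bearing from the destination back to the start) + 180° = 54.71°
Δθ = θ₂ − θ₁ = -22.9°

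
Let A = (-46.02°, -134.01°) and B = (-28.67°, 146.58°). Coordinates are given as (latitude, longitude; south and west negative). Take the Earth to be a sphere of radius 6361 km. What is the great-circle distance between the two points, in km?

Haversine: a = sin²(Δφ/2)+cos φ₁ cos φ₂ sin²(Δλ/2) = 0.27140;  σ = 2·atan2(√a,√(1−a))
σ = 62.793° → d = Rσ = 6361·1.09595 = 6971 km

6971 km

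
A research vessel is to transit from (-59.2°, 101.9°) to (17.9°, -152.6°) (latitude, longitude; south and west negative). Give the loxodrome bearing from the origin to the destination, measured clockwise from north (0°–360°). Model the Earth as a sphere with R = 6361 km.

Meridional parts: M(φ₁)=-1.2894, M(φ₂)=+0.3176 → ΔM = +1.6070;  Δλ = +1.8413 rad
tan C = Δλ / ΔM = +1.1458 → C = 48.89°

48.9°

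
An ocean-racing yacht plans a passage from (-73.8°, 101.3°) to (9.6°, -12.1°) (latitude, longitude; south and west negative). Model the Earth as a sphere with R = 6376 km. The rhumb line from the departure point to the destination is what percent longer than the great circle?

Great circle: σ = 1.8436 rad → d_gc = Rσ = 11754.6 km
Rhumb: Δφ = +1.4556, Δλ = -1.9792, Δψ = +2.1180, q = Δφ/Δψ = 0.6873 → d_rh = R√(Δφ²+q²Δλ²) = 12702.4 km
Excess = (12702.4 − 11754.6) / 11754.6 = 947.8 / 11754.6 = 8.06% ≈ 8.1%

8.1%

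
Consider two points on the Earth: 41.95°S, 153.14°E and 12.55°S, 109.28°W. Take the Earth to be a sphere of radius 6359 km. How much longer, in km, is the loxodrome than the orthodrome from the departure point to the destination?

337 km

Great circle: cos σ = sin φ₁ sin φ₂ + cos φ₁ cos φ₂ cos Δλ,  σ = 1.5213 rad → d_gc = 9673.8 km
Rhumb line: Δψ = +0.5872, q = Δφ/Δψ = 0.8739, d_rh = R√(Δφ²+q²Δλ²) = 10010.8 km
Excess = 10010.8 − 9673.8 = 337.0 ≈ 337 km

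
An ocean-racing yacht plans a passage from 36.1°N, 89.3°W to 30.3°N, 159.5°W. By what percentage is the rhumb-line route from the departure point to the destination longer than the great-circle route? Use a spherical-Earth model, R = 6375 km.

Great circle: σ = 1.0080 rad → d_gc = Rσ = 6425.8 km
Rhumb: Δφ = -0.1012, Δλ = -1.2252, Δψ = -0.1211, q = Δφ/Δψ = 0.8361 → d_rh = R√(Δφ²+q²Δλ²) = 6562.4 km
Excess = (6562.4 − 6425.8) / 6425.8 = 136.6 / 6425.8 = 2.13% ≈ 2.1%

2.1%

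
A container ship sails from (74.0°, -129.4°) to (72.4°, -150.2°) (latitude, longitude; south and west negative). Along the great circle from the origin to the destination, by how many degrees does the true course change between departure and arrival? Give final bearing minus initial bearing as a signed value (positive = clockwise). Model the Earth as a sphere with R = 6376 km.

Initial bearing θ₁ = atan2(sin Δλ cos φ₂, cos φ₁ sin φ₂ − sin φ₁ cos φ₂ cos Δλ) = 265.22°
Final bearing θ₂ = (initial bearing from the destination back to the start) + 180° = 245.29°
Δθ = θ₂ − θ₁ = -19.9°

-19.9°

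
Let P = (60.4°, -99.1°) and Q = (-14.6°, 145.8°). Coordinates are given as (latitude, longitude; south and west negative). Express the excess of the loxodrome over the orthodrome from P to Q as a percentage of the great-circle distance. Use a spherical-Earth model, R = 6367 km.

5.2%

Great circle: σ = 2.0064 rad → d_gc = Rσ = 12774.6 km
Rhumb: Δφ = -1.3090, Δλ = -2.0089, Δψ = -1.5886, q = Δφ/Δψ = 0.8240 → d_rh = R√(Δφ²+q²Δλ²) = 13436.3 km
Excess = (13436.3 − 12774.6) / 12774.6 = 661.7 / 12774.6 = 5.18% ≈ 5.2%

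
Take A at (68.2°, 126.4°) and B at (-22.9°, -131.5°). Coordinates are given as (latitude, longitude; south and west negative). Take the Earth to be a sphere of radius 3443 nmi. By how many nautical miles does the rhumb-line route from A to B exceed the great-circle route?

Great circle: cos σ = sin φ₁ sin φ₂ + cos φ₁ cos φ₂ cos Δλ,  σ = 2.0186 rad → d_gc = 6950.1 nmi
Rhumb line: Δψ = -2.0581, q = Δφ/Δψ = 0.7726, d_rh = R√(Δφ²+q²Δλ²) = 7241.3 nmi
Excess = 7241.3 − 6950.1 = 291.2 ≈ 291 nmi

291 nmi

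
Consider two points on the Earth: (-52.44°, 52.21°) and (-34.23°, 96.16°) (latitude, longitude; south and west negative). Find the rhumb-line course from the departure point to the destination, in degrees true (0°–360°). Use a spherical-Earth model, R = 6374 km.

60.0°

Δψ = ln[tan(π/4+φ₂/2)/tan(π/4+φ₁/2)] = +0.4422
Δλ = +0.7671 rad (taken the short way round)
course = atan2(Δλ, Δψ) = 60.04°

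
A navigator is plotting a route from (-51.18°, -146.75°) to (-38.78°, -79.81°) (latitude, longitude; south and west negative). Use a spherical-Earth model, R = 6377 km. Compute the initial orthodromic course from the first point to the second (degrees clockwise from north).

N = sin Δλ·cos φ₂ = +0.7173;  D = cos φ₁ sin φ₂ − sin φ₁ cos φ₂ cos Δλ = -0.1547
initial course = atan2(N, D) = 102.17°

102.2°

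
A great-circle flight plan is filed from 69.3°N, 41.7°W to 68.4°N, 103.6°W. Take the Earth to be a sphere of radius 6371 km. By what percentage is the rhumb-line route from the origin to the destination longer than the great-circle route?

4.4%

Great circle: σ = 0.3735 rad → d_gc = Rσ = 2379.8 km
Rhumb: Δφ = -0.0157, Δλ = -1.0804, Δψ = -0.0435, q = Δφ/Δψ = 0.3608 → d_rh = R√(Δφ²+q²Δλ²) = 2485.1 km
Excess = (2485.1 − 2379.8) / 2379.8 = 105.3 / 2379.8 = 4.42% ≈ 4.4%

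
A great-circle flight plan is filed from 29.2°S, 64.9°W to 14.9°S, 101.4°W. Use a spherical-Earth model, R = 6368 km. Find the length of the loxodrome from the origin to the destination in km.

4070 km

Rhumb course C = atan2(Δλ, Δψ) with Δψ = ln[tan(π/4+φ₂/2)/tan(π/4+φ₁/2)] = +0.2702, Δλ = -0.6370 → C = 292.98°
d = R·|Δφ| / |cos C| = 6368·0.24958 / 0.39049 = 4070 km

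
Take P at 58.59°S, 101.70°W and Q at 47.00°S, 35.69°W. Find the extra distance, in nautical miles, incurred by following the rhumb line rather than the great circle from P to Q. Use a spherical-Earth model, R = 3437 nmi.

90 nmi

Great circle: cos σ = sin φ₁ sin φ₂ + cos φ₁ cos φ₂ cos Δλ,  σ = 0.6940 rad → d_gc = 2385.3 nmi
Rhumb line: Δψ = +0.3371, q = Δφ/Δψ = 0.6000, d_rh = R√(Δφ²+q²Δλ²) = 2475.6 nmi
Excess = 2475.6 − 2385.3 = 90.3 ≈ 90 nmi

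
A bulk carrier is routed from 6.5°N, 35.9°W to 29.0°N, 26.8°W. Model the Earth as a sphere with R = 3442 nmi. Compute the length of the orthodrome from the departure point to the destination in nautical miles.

1447 nmi

Haversine: a = sin²(Δφ/2)+cos φ₁ cos φ₂ sin²(Δλ/2) = 0.04353;  σ = 2·atan2(√a,√(1−a))
σ = 24.085° → d = Rσ = 3442·0.42036 = 1447 nmi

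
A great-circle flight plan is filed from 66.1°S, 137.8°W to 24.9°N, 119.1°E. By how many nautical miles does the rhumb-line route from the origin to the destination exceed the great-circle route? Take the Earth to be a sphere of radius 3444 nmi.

Great circle: cos σ = sin φ₁ sin φ₂ + cos φ₁ cos φ₂ cos Δλ,  σ = 2.0581 rad → d_gc = 7088.0 nmi
Rhumb line: Δψ = +2.0018, q = Δφ/Δψ = 0.7934, d_rh = R√(Δφ²+q²Δλ²) = 7355.1 nmi
Excess = 7355.1 − 7088.0 = 267.1 ≈ 267 nmi

267 nmi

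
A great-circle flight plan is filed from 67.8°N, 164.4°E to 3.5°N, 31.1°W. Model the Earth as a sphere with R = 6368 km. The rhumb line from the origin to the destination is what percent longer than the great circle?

24.4%

Great circle: σ = 1.8827 rad → d_gc = Rσ = 11989.2 km
Rhumb: Δφ = -1.1222, Δλ = +2.8711, Δψ = -1.5675, q = Δφ/Δψ = 0.7159 → d_rh = R√(Δφ²+q²Δλ²) = 14913.2 km
Excess = (14913.2 − 11989.2) / 11989.2 = 2924.0 / 11989.2 = 24.39% ≈ 24.4%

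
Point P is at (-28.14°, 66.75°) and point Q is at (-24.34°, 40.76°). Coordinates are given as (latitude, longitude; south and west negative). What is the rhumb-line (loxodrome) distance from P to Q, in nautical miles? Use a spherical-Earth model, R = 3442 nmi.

1419 nmi

Rhumb course C = atan2(Δλ, Δψ) with Δψ = ln[tan(π/4+φ₂/2)/tan(π/4+φ₁/2)] = +0.0740, Δλ = -0.4536 → C = 279.26°
d = R·|Δφ| / |cos C| = 3442·0.06632 / 0.16093 = 1419 nmi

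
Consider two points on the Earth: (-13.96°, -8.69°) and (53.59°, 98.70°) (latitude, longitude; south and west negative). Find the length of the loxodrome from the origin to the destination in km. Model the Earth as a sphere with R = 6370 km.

12799 km

Rhumb course C = atan2(Δλ, Δψ) with Δψ = ln[tan(π/4+φ₂/2)/tan(π/4+φ₁/2)] = +1.3582, Δλ = +1.8743 → C = 54.07°
d = R·|Δφ| / |cos C| = 6370·1.17897 / 0.58676 = 12799 km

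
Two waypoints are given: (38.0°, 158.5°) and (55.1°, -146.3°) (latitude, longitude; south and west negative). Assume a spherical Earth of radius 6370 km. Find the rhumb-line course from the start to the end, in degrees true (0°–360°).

65.5°

Δψ = ln[tan(π/4+φ₂/2)/tan(π/4+φ₁/2)] = +0.4393
Δλ = +0.9634 rad (taken the short way round)
course = atan2(Δλ, Δψ) = 65.49°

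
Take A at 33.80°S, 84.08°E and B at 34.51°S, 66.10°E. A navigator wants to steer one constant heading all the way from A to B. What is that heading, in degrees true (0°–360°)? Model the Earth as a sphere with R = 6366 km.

267.3°

Meridional parts: M(φ₁)=-0.6275, M(φ₂)=-0.6424 → ΔM = -0.0150;  Δλ = -0.3138 rad
tan C = Δλ / ΔM = +20.9559 → C = 267.27°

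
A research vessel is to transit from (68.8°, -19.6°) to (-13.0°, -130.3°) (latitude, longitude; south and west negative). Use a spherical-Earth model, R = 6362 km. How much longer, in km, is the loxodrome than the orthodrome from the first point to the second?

Great circle: cos σ = sin φ₁ sin φ₂ + cos φ₁ cos φ₂ cos Δλ,  σ = 1.9116 rad → d_gc = 12161.8 km
Rhumb line: Δψ = -1.9047, q = Δφ/Δψ = 0.7495, d_rh = R√(Δφ²+q²Δλ²) = 12937.7 km
Excess = 12937.7 − 12161.8 = 775.9 ≈ 776 km

776 km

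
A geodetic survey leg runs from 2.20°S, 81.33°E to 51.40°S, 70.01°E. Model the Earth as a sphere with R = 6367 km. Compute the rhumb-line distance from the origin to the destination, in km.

5571 km

Δψ = ln[tan(π/4+φ₂/2)/tan(π/4+φ₁/2)] = -1.0109;  Δφ = -0.8587 rad,  Δλ = -0.1976 rad
q = Δφ/Δψ = 0.8495
d = R·√(Δφ² + q²Δλ²) = 6367·0.87495 = 5571 km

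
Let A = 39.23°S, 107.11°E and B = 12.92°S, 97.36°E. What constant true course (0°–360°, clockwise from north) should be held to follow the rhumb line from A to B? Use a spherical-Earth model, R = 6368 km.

341.8°

Δψ = ln[tan(π/4+φ₂/2)/tan(π/4+φ₁/2)] = +0.5180
Δλ = -0.1702 rad (taken the short way round)
course = atan2(Δλ, Δψ) = 341.82°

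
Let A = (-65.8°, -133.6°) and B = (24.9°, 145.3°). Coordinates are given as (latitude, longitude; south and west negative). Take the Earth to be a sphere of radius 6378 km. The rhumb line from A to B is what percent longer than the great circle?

2.1%

Great circle: σ = 1.9034 rad → d_gc = Rσ = 12139.9 km
Rhumb: Δφ = +1.5830, Δλ = -1.4155, Δψ = +1.9889, q = Δφ/Δψ = 0.7959 → d_rh = R√(Δφ²+q²Δλ²) = 12392.2 km
Excess = (12392.2 − 12139.9) / 12139.9 = 252.3 / 12139.9 = 2.08% ≈ 2.1%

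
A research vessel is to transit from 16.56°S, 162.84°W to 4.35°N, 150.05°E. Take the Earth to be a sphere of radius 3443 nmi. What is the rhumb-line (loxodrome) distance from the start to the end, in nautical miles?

Δψ = ln[tan(π/4+φ₂/2)/tan(π/4+φ₁/2)] = +0.3691;  Δφ = +0.3649 rad,  Δλ = -0.8222 rad
q = Δφ/Δψ = 0.9887
d = R·√(Δφ² + q²Δλ²) = 3443·0.89107 = 3068 nmi

3068 nmi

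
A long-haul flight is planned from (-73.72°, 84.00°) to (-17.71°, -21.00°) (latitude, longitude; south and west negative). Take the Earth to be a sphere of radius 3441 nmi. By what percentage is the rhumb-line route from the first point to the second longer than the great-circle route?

9.3%

Great circle: σ = 1.3460 rad → d_gc = Rσ = 4631.7 nmi
Rhumb: Δφ = +0.9776, Δλ = -1.8326, Δψ = +1.6305, q = Δφ/Δψ = 0.5995 → d_rh = R√(Δφ²+q²Δλ²) = 5060.5 nmi
Excess = (5060.5 − 4631.7) / 4631.7 = 428.8 / 4631.7 = 9.26% ≈ 9.3%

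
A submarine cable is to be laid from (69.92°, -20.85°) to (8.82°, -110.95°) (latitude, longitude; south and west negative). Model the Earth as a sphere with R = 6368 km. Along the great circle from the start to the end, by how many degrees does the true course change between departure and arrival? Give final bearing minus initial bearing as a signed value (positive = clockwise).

-72.8°

At departure: θ₁ = atan2(sin Δλ cos φ₂, cos φ₁ sin φ₂ − sin φ₁ cos φ₂ cos Δλ) = 273.14°
At arrival: θ₂ = atan2(sin Δλ cos φ₁, −cos φ₂ sin φ₁ + sin φ₂ cos φ₁ cos Δλ) = 200.30°
Δθ = θ₂ − θ₁ = -72.8°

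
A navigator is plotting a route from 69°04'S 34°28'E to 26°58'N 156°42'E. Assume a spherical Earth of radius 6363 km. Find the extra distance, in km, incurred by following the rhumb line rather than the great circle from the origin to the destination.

892 km

Great circle: cos σ = sin φ₁ sin φ₂ + cos φ₁ cos φ₂ cos Δλ,  σ = 2.2061 rad → d_gc = 14037.1 km
Rhumb line: Δψ = +2.1779, q = Δφ/Δψ = 0.7696, d_rh = R√(Δφ²+q²Δλ²) = 14929.3 km
Excess = 14929.3 − 14037.1 = 892.2 ≈ 892 km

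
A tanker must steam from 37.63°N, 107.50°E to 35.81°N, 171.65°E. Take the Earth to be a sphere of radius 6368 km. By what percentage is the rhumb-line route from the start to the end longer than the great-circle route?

2.1%

Great circle: σ = 0.8798 rad → d_gc = Rσ = 5602.8 km
Rhumb: Δφ = -0.0318, Δλ = +1.1196, Δψ = -0.0396, q = Δφ/Δψ = 0.8015 → d_rh = R√(Δφ²+q²Δλ²) = 5718.1 km
Excess = (5718.1 − 5602.8) / 5602.8 = 115.3 / 5602.8 = 2.06% ≈ 2.1%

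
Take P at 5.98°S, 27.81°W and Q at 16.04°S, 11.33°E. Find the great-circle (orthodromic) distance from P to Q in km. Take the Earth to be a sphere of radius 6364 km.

4402 km

cos σ = sin φ₁ sin φ₂ + cos φ₁ cos φ₂ cos Δλ
      = sin(-5.98°)sin(-16.04°) + cos(-5.98°)cos(-16.04°)cos(39.14°) = 0.7701
σ = 39.633° → d = Rσ = 6364·0.69173 = 4402 km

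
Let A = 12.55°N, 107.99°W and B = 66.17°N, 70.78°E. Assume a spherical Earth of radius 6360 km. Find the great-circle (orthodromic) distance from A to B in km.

11242 km

cos σ = sin φ₁ sin φ₂ + cos φ₁ cos φ₂ cos Δλ
      = sin(12.55°)sin(66.17°) + cos(12.55°)cos(66.17°)cos(178.77°) = -0.1955
σ = 101.275° → d = Rσ = 6360·1.76758 = 11242 km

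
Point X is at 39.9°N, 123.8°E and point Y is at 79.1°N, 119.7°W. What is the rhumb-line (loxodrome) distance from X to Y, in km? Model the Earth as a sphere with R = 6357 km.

Δψ = ln[tan(π/4+φ₂/2)/tan(π/4+φ₁/2)] = +1.5890;  Δφ = +0.6842 rad,  Δλ = +2.0333 rad
q = Δφ/Δψ = 0.4306
d = R·√(Δφ² + q²Δλ²) = 6357·1.11112 = 7063 km

7063 km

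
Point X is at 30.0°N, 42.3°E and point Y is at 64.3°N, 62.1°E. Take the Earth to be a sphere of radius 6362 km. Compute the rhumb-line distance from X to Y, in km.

Δψ = ln[tan(π/4+φ₂/2)/tan(π/4+φ₁/2)] = +0.9286;  Δφ = +0.5986 rad,  Δλ = +0.3456 rad
q = Δφ/Δψ = 0.6447
d = R·√(Δφ² + q²Δλ²) = 6362·0.63876 = 4064 km

4064 km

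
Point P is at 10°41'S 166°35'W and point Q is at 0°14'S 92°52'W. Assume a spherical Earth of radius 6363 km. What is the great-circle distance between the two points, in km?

8214 km

cos σ = sin φ₁ sin φ₂ + cos φ₁ cos φ₂ cos Δλ
      = sin(-10.68°)sin(-0.23°) + cos(-10.68°)cos(-0.23°)cos(73.72°) = 0.2763
σ = 73.962° → d = Rσ = 6363·1.29087 = 8214 km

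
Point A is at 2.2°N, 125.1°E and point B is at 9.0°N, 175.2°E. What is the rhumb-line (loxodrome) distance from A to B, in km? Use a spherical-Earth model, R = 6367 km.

5589 km

Δψ = ln[tan(π/4+φ₂/2)/tan(π/4+φ₁/2)] = +0.1193;  Δφ = +0.1187 rad,  Δλ = +0.8744 rad
q = Δφ/Δψ = 0.9946
d = R·√(Δφ² + q²Δλ²) = 6367·0.87778 = 5589 km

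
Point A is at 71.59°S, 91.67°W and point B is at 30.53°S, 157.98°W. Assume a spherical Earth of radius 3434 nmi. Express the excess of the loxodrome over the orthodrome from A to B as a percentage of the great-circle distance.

Great circle: σ = 0.9381 rad → d_gc = Rσ = 3221.6 nmi
Rhumb: Δφ = +0.7166, Δλ = -1.1573, Δψ = +1.2598, q = Δφ/Δψ = 0.5688 → d_rh = R√(Δφ²+q²Δλ²) = 3341.7 nmi
Excess = (3341.7 − 3221.6) / 3221.6 = 120.1 / 3221.6 = 3.73% ≈ 3.7%

3.7%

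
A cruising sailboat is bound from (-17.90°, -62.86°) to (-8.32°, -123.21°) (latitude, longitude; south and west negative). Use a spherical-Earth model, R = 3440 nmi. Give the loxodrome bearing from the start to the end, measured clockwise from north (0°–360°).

279.3°

Δψ = ln[tan(π/4+φ₂/2)/tan(π/4+φ₁/2)] = +0.1719
Δλ = -1.0533 rad (taken the short way round)
course = atan2(Δλ, Δψ) = 279.27°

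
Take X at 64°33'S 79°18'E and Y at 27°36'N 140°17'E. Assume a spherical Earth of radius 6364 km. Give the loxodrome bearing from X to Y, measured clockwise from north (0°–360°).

Meridional parts: M(φ₁)=-1.4880, M(φ₂)=+0.5015 → ΔM = +1.9895;  Δλ = +1.0644 rad
tan C = Δλ / ΔM = +0.5350 → C = 28.15°

28.1°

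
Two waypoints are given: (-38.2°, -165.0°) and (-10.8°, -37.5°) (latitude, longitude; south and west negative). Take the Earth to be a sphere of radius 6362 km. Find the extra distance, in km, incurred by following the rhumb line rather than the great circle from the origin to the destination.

770 km

Great circle: cos σ = sin φ₁ sin φ₂ + cos φ₁ cos φ₂ cos Δλ,  σ = 1.9327 rad → d_gc = 12295.8 km
Rhumb line: Δψ = +0.5328, q = Δφ/Δψ = 0.8976, d_rh = R√(Δφ²+q²Δλ²) = 13066.2 km
Excess = 13066.2 − 12295.8 = 770.4 ≈ 770 km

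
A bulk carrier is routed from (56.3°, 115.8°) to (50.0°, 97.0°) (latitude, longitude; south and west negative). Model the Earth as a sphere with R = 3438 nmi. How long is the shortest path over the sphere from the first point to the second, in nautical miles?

cos σ = sin φ₁ sin φ₂ + cos φ₁ cos φ₂ cos Δλ
      = sin(56.30°)sin(50.00°) + cos(56.30°)cos(50.00°)cos(-18.80°) = 0.9749
σ = 12.856° → d = Rσ = 3438·0.22437 = 771 nmi

771 nmi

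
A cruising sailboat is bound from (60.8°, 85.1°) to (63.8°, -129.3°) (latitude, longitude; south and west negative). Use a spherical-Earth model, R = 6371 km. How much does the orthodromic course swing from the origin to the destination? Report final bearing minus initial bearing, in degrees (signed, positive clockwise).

+141.5°

At departure: θ₁ = atan2(sin Δλ cos φ₂, cos φ₁ sin φ₂ − sin φ₁ cos φ₂ cos Δλ) = 18.27°
At arrival: θ₂ = atan2(sin Δλ cos φ₁, −cos φ₂ sin φ₁ + sin φ₂ cos φ₁ cos Δλ) = 159.74°
Δθ = θ₂ − θ₁ = +141.5°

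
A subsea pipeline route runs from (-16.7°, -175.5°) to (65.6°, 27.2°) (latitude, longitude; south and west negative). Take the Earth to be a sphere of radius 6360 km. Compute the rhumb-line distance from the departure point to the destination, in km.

16488 km

Δψ = ln[tan(π/4+φ₂/2)/tan(π/4+φ₁/2)] = +1.8272;  Δφ = +1.4364 rad,  Δλ = -2.7454 rad
q = Δφ/Δψ = 0.7861
d = R·√(Δφ² + q²Δλ²) = 6360·2.59253 = 16488 km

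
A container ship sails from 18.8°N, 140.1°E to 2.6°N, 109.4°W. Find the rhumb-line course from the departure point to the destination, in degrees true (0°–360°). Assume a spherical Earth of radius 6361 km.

Δψ = ln[tan(π/4+φ₂/2)/tan(π/4+φ₁/2)] = -0.2888
Δλ = +1.9286 rad (taken the short way round)
course = atan2(Δλ, Δψ) = 98.52°

98.5°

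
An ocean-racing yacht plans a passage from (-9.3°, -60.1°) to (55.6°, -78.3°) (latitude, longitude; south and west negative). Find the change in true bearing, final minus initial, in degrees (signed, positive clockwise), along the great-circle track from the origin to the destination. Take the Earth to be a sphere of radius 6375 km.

At departure: θ₁ = atan2(sin Δλ cos φ₂, cos φ₁ sin φ₂ − sin φ₁ cos φ₂ cos Δλ) = 348.92°
At arrival: θ₂ = atan2(sin Δλ cos φ₁, −cos φ₂ sin φ₁ + sin φ₂ cos φ₁ cos Δλ) = 340.38°
Δθ = θ₂ − θ₁ = -8.5°

-8.5°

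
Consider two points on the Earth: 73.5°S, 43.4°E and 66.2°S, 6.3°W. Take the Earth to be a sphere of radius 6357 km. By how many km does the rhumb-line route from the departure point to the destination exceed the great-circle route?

Great circle: cos σ = sin φ₁ sin φ₂ + cos φ₁ cos φ₂ cos Δλ,  σ = 0.3130 rad → d_gc = 1989.8 km
Rhumb line: Δψ = +0.3739, q = Δφ/Δψ = 0.3408, d_rh = R√(Δφ²+q²Δλ²) = 2046.1 km
Excess = 2046.1 − 1989.8 = 56.3 ≈ 56 km

56 km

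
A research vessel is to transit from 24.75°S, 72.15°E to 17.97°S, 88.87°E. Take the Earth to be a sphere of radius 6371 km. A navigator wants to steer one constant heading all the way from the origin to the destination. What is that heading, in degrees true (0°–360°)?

Meridional parts: M(φ₁)=-0.4461, M(φ₂)=-0.3189 → ΔM = +0.1272;  Δλ = +0.2918 rad
tan C = Δλ / ΔM = +2.2949 → C = 66.46°

66.5°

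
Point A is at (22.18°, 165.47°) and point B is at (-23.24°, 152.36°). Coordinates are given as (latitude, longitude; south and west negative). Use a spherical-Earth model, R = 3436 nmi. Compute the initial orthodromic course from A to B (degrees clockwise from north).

196.5°

θ = atan2( sin Δλ·cos φ₂ ,  cos φ₁ sin φ₂ − sin φ₁ cos φ₂ cos Δλ )
  = atan2(-0.2084, -0.7032) = 196.51°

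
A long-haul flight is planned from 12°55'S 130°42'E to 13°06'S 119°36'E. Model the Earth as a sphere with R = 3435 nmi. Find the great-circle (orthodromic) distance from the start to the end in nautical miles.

648 nmi

Haversine: a = sin²(Δφ/2)+cos φ₁ cos φ₂ sin²(Δλ/2) = 0.00888;  σ = 2·atan2(√a,√(1−a))
σ = 10.816° → d = Rσ = 3435·0.18877 = 648 nmi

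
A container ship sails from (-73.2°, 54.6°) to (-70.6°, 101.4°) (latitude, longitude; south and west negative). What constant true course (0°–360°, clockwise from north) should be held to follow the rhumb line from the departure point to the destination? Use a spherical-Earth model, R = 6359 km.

Δψ = ln[tan(π/4+φ₂/2)/tan(π/4+φ₁/2)] = +0.1463
Δλ = +0.8168 rad (taken the short way round)
course = atan2(Δλ, Δψ) = 79.84°

79.8°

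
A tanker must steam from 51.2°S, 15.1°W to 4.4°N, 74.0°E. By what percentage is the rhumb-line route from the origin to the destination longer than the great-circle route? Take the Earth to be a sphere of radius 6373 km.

2.4%

Great circle: σ = 1.6208 rad → d_gc = Rσ = 10329.3 km
Rhumb: Δφ = +0.9704, Δλ = +1.5551, Δψ = +1.1206, q = Δφ/Δψ = 0.8660 → d_rh = R√(Δφ²+q²Δλ²) = 10578.6 km
Excess = (10578.6 − 10329.3) / 10329.3 = 249.3 / 10329.3 = 2.41% ≈ 2.4%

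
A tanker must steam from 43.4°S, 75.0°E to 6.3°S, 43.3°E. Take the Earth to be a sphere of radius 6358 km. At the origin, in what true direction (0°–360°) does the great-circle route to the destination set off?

θ = atan2( sin Δλ·cos φ₂ ,  cos φ₁ sin φ₂ − sin φ₁ cos φ₂ cos Δλ )
  = atan2(-0.5223, +0.5013) = 313.83°

313.8°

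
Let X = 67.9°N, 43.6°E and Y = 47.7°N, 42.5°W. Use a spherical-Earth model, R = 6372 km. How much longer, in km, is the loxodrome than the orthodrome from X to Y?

379 km

Great circle: cos σ = sin φ₁ sin φ₂ + cos φ₁ cos φ₂ cos Δλ,  σ = 0.7919 rad → d_gc = 5045.8 km
Rhumb line: Δψ = -0.6836, q = Δφ/Δψ = 0.5157, d_rh = R√(Δφ²+q²Δλ²) = 5425.2 km
Excess = 5425.2 − 5045.8 = 379.4 ≈ 379 km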